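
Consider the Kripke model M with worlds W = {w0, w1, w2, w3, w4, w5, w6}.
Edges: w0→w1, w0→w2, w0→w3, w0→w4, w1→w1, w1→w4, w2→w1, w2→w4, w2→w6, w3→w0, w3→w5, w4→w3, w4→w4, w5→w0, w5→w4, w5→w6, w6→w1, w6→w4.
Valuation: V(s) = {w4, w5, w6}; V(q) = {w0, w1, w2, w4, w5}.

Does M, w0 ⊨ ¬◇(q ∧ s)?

At w0: ◇(q ∧ s) is true, so ¬◇(q ∧ s) is false.
  At w0: ◇(q ∧ s) requires q ∧ s at some successor in {w1, w2, w3, w4}.
    q ∧ s holds at w4, so ◇(q ∧ s) is true at w0.

No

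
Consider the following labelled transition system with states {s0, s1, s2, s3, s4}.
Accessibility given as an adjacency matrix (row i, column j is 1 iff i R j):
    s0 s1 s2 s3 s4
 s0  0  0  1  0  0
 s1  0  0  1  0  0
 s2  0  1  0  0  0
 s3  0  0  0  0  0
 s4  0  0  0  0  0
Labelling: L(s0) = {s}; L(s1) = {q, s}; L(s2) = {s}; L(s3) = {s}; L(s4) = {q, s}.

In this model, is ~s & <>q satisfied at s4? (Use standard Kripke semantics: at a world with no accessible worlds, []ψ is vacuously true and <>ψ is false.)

At s4: ~s is false, <>q is false, so ~s & <>q is false.
  At s4: no accessible worlds, so <>q is false.

No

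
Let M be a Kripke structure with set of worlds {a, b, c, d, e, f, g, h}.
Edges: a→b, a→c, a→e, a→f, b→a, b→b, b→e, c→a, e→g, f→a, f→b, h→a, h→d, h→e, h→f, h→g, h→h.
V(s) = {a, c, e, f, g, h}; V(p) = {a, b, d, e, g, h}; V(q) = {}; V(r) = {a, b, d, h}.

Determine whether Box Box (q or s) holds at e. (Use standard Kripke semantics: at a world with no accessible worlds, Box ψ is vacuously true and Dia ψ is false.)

At e: Box Box (q or s) requires Box (q or s) at every successor {g}.
    At g: no accessible worlds, so Box (q or s) holds vacuously.
So Box Box (q or s) is true at e.

Yes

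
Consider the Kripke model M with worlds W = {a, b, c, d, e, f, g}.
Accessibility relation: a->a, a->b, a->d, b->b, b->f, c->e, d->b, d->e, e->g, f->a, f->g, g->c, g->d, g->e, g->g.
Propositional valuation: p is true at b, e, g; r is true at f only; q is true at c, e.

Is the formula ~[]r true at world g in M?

At g: []r is false, so ~[]r is true.
  At g: []r requires r at every successor {c, d, e, g}.
    r fails at c, so []r is false at g.

Yes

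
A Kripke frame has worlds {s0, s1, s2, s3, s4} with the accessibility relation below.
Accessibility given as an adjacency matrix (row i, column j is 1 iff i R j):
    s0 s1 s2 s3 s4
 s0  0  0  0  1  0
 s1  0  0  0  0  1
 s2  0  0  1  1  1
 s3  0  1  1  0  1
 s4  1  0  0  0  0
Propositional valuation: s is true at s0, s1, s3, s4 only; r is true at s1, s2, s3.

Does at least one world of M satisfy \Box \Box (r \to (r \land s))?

Let φ = \Box \Box (r \to (r \land s)). Evaluate φ at each world:
  s0 (successors {s3}): φ is false.
  s1 (successors {s4}): φ is true.
  s2 (successors {s2, s3, s4}): φ is false.
  s3 (successors {s1, s2, s4}): φ is false.
  s4 (successors {s0}): φ is true.
Detail at s1 (witness):
  At s1: \Box \Box (r \to (r \land s)) requires \Box (r \to (r \land s)) at every successor {s4}.
      At s4: \Box (r \to (r \land s)) requires r \to (r \land s) at every successor {s0}.
        At s0: r \to (r \land s) is true.
      So \Box (r \to (r \land s)) is true at s4.
  So \Box \Box (r \to (r \land s)) is true at s1.

Yes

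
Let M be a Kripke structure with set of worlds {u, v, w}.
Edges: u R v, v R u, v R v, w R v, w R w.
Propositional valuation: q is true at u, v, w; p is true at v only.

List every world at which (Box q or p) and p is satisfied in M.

v

Let φ = (Box q or p) and p. Evaluate φ at each world:
  u (successors {v}): φ is false.
  v (successors {u, v}): φ is true.
  w (successors {v, w}): φ is false.
For instance, at u:
  At u: Box q or p is true, p is false, so (Box q or p) and p is false.
    At u: Box q is true, p is false, so Box q or p is true.
      At u: Box q requires q at every successor {v}.
        At v: q is true.
      So Box q is true at u.
Satisfying worlds: {v}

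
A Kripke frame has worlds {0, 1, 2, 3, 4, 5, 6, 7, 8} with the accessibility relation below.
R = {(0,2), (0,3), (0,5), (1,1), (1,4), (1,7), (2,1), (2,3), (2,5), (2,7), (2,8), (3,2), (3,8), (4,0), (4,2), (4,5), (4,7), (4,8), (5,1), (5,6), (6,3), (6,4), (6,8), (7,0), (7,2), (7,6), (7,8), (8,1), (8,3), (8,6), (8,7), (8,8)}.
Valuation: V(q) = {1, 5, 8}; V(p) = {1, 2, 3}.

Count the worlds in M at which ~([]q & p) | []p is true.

9

Recall that []ψ holds at a world iff ψ holds at every accessible world, and <>ψ holds iff ψ holds at some accessible world.
Let φ = ~([]q & p) | []p. Evaluate φ at each world:
  0 (successors {2, 3, 5}): φ is true.
  1 (successors {1, 4, 7}): φ is true.
  2 (successors {1, 3, 5, 7, 8}): φ is true.
  3 (successors {2, 8}): φ is true.
  4 (successors {0, 2, 5, 7, 8}): φ is true.
  5 (successors {1, 6}): φ is true.
  6 (successors {3, 4, 8}): φ is true.
  7 (successors {0, 2, 6, 8}): φ is true.
  8 (successors {1, 3, 6, 7, 8}): φ is true.
For instance, at 7:
  At 7: ~([]q & p) is true, []p is false, so ~([]q & p) | []p is true.
    At 7: []q & p is false, so ~([]q & p) is true.
      At 7: []q is false, p is false, so []q & p is false.
    At 7: []p requires p at every successor {0, 2, 6, 8}.
      p fails at 0, so []p is false at 7.
Satisfying worlds: {0, 1, 2, 3, 4, 5, 6, 7, 8}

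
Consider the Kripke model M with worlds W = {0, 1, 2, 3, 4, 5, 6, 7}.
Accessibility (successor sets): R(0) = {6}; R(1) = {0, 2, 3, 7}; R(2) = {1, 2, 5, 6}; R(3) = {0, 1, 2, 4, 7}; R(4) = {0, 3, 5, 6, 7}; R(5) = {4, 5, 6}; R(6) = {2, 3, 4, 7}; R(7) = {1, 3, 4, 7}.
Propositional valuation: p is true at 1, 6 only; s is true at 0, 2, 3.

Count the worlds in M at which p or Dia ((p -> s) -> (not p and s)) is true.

8

Let φ = p or Dia ((p -> s) -> (not p and s)). Evaluate φ at each world:
  0 (successors {6}): φ is true.
  1 (successors {0, 2, 3, 7}): φ is true.
  2 (successors {1, 2, 5, 6}): φ is true.
  3 (successors {0, 1, 2, 4, 7}): φ is true.
  4 (successors {0, 3, 5, 6, 7}): φ is true.
  5 (successors {4, 5, 6}): φ is true.
  6 (successors {2, 3, 4, 7}): φ is true.
  7 (successors {1, 3, 4, 7}): φ is true.
For instance, at 6:
  At 6: p is true, Dia ((p -> s) -> (not p and s)) is true, so p or Dia ((p -> s) -> (not p and s)) is true.
    At 6: Dia ((p -> s) -> (not p and s)) requires (p -> s) -> (not p and s) at some successor in {2, 3, 4, 7}.
      (p -> s) -> (not p and s) holds at 2, so Dia ((p -> s) -> (not p and s)) is true at 6.
Satisfying worlds: {0, 1, 2, 3, 4, 5, 6, 7}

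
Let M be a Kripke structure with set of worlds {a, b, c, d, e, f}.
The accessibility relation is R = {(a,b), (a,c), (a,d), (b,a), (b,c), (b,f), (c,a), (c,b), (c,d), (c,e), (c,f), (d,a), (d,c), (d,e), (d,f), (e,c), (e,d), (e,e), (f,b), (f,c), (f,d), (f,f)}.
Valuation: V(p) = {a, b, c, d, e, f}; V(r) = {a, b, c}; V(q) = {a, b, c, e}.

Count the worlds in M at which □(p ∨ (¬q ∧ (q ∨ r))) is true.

Let φ = □(p ∨ (¬q ∧ (q ∨ r))). Evaluate φ at each world:
  a (successors {b, c, d}): φ is true.
  b (successors {a, c, f}): φ is true.
  c (successors {a, b, d, e, f}): φ is true.
  d (successors {a, c, e, f}): φ is true.
  e (successors {c, d, e}): φ is true.
  f (successors {b, c, d, f}): φ is true.
For instance, at b:
  At b: □(p ∨ (¬q ∧ (q ∨ r))) requires p ∨ (¬q ∧ (q ∨ r)) at every successor {a, c, f}.
    At a: p ∨ (¬q ∧ (q ∨ r)) is true.
    At c: p ∨ (¬q ∧ (q ∨ r)) is true.
    At f: p ∨ (¬q ∧ (q ∨ r)) is true.
  So □(p ∨ (¬q ∧ (q ∨ r))) is true at b.
Satisfying worlds: {a, b, c, d, e, f}

6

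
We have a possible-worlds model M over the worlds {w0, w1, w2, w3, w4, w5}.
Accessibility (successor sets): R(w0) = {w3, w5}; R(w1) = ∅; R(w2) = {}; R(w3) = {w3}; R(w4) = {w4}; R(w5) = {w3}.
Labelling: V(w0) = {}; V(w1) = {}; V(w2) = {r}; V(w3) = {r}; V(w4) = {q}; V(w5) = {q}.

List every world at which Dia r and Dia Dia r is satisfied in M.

Let φ = Dia r and Dia Dia r. Evaluate φ at each world:
  w0 (successors {w3, w5}): φ is true.
  w1 (successors ∅): φ is false.
  w2 (successors ∅): φ is false.
  w3 (successors {w3}): φ is true.
  w4 (successors {w4}): φ is false.
  w5 (successors {w3}): φ is true.
For instance, at w3:
  At w3: Dia r is true, Dia Dia r is true, so Dia r and Dia Dia r is true.
    At w3: Dia r requires r at some successor in {w3}.
      r holds at w3, so Dia r is true at w3.
    At w3: Dia Dia r requires Dia r at some successor in {w3}.
      Dia r holds at w3, so Dia Dia r is true at w3.
Satisfying worlds: {w0, w3, w5}

w0, w3, w5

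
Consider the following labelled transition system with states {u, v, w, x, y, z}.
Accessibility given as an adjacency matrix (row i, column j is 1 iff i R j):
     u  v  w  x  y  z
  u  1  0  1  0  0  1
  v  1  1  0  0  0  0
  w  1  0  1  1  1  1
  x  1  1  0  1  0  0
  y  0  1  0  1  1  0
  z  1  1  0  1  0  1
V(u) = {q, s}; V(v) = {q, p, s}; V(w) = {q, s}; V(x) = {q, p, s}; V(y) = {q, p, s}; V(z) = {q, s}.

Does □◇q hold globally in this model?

Let φ = □◇q. Evaluate φ at each world:
  u (successors {u, w, z}): φ is true.
  v (successors {u, v}): φ is true.
  w (successors {u, w, x, y, z}): φ is true.
  x (successors {u, v, x}): φ is true.
  y (successors {v, x, y}): φ is true.
  z (successors {u, v, x, z}): φ is true.
For instance, at x:
  At x: □◇q requires ◇q at every successor {u, v, x}.
      At u: ◇q requires q at some successor in {u, w, z}.
        q holds at u, so ◇q is true at u.
      At v: ◇q requires q at some successor in {u, v}.
        q holds at u, so ◇q is true at v.
      At x: ◇q requires q at some successor in {u, v, x}.
        q holds at u, so ◇q is true at x.
  So □◇q is true at x.

Yes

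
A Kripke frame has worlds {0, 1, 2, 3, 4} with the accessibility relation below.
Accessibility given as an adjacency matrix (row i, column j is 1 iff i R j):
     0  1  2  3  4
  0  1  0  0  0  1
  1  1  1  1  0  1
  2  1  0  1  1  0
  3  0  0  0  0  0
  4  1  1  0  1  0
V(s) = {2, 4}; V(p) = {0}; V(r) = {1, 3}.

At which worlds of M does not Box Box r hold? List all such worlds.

Let φ = not Box Box r. Evaluate φ at each world:
  0 (successors {0, 4}): φ is true.
  1 (successors {0, 1, 2, 4}): φ is true.
  2 (successors {0, 2, 3}): φ is true.
  3 (successors ∅): φ is false.
  4 (successors {0, 1, 3}): φ is true.
For instance, at 1:
  At 1: Box Box r is false, so not Box Box r is true.
    At 1: Box Box r requires Box r at every successor {0, 1, 2, 4}.
      Box r fails at 0, so Box Box r is false at 1.
Satisfying worlds: {0, 1, 2, 4}

0, 1, 2, 4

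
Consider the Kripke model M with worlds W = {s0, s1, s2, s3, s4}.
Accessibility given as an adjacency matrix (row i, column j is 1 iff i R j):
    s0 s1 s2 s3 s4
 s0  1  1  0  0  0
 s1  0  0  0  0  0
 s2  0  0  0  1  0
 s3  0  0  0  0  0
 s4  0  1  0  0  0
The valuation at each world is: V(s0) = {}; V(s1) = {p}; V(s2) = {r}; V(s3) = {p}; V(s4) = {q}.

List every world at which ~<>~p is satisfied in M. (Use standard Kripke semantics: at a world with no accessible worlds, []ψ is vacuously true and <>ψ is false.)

Let φ = ~<>~p. Evaluate φ at each world:
  s0 (successors {s0, s1}): φ is false.
  s1 (successors ∅): φ is true.
  s2 (successors {s3}): φ is true.
  s3 (successors ∅): φ is true.
  s4 (successors {s1}): φ is true.
For instance, at s2:
  At s2: <>~p is false, so ~<>~p is true.
    At s2: <>~p requires ~p at some successor in {s3}.
      At s3: ~p is false.
    So <>~p is false at s2.
Satisfying worlds: {s1, s2, s3, s4}

s1, s2, s3, s4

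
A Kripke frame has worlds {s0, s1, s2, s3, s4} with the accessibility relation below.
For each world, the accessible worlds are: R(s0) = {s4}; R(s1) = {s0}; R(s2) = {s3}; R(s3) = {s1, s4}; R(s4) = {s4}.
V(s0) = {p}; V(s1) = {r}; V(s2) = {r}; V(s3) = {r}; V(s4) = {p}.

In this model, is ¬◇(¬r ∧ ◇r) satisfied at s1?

Recall that ◇ψ holds at a world iff ψ holds at some accessible world.
At s1: ◇(¬r ∧ ◇r) is false, so ¬◇(¬r ∧ ◇r) is true.
  At s1: ◇(¬r ∧ ◇r) requires ¬r ∧ ◇r at some successor in {s0}.
    At s0: ¬r ∧ ◇r is false.
  So ◇(¬r ∧ ◇r) is false at s1.

Yes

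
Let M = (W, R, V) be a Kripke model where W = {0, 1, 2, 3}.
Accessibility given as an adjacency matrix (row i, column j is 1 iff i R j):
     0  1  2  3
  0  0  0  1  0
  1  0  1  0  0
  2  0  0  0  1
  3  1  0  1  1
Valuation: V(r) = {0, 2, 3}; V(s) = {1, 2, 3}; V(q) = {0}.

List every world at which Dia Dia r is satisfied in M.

Recall that Dia ψ holds at a world iff ψ holds at some accessible world.
Let φ = Dia Dia r. Evaluate φ at each world:
  0 (successors {2}): φ is true.
  1 (successors {1}): φ is false.
  2 (successors {3}): φ is true.
  3 (successors {0, 2, 3}): φ is true.
For instance, at 1:
  At 1: Dia Dia r requires Dia r at some successor in {1}.
    At 1: Dia r is false.
  So Dia Dia r is false at 1.
Satisfying worlds: {0, 2, 3}

0, 2, 3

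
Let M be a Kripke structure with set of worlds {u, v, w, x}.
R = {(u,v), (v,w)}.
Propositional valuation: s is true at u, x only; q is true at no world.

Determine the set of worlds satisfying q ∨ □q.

Let φ = q ∨ □q. Evaluate φ at each world:
  u (successors {v}): φ is false.
  v (successors {w}): φ is false.
  w (successors ∅): φ is true.
  x (successors ∅): φ is true.
For instance, at u:
  At u: q is false, □q is false, so q ∨ □q is false.
    At u: □q requires q at every successor {v}.
      q fails at v, so □q is false at u.
Satisfying worlds: {w, x}

w, x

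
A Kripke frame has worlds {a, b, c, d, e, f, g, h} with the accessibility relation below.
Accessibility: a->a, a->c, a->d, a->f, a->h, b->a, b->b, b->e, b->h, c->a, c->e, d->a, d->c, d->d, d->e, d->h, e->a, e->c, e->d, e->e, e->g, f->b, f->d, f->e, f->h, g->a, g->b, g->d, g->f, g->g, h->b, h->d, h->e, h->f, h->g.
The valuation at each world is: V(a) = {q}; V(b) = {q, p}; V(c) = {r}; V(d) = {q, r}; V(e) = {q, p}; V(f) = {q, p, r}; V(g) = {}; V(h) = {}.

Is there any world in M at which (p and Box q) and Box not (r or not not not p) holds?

Let φ = (p and Box q) and Box not (r or not not not p). Evaluate φ at each world:
  a (successors {a, c, d, f, h}): φ is false.
  b (successors {a, b, e, h}): φ is false.
  c (successors {a, e}): φ is false.
  d (successors {a, c, d, e, h}): φ is false.
  e (successors {a, c, d, e, g}): φ is false.
  f (successors {b, d, e, h}): φ is false.
  g (successors {a, b, d, f, g}): φ is false.
  h (successors {b, d, e, f, g}): φ is false.
For instance, at f:
  At f: p and Box q is false, Box not (r or not not not p) is false, so (p and Box q) and Box not (r or not not not p) is false.
    At f: p is true, Box q is false, so p and Box q is false.
      At f: Box q requires q at every successor {b, d, e, h}.
        q fails at h, so Box q is false at f.
    At f: Box not (r or not not not p) requires not (r or not not not p) at every successor {b, d, e, h}.
      not (r or not not not p) fails at d, so Box not (r or not not not p) is false at f.

No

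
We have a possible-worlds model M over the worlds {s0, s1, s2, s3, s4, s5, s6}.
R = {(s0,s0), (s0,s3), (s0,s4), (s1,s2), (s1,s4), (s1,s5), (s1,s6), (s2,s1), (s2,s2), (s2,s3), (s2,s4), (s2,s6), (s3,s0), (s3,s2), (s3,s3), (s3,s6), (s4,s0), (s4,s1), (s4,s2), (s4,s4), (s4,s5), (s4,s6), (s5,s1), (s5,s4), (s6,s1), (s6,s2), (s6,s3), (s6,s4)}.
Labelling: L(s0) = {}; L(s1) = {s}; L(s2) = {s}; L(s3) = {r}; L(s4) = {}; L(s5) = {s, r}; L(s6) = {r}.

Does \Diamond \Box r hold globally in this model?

Let φ = \Diamond \Box r. Evaluate φ at each world:
  s0 (successors {s0, s3, s4}): φ is false.
  s1 (successors {s2, s4, s5, s6}): φ is false.
  s2 (successors {s1, s2, s3, s4, s6}): φ is false.
  s3 (successors {s0, s2, s3, s6}): φ is false.
  s4 (successors {s0, s1, s2, s4, s5, s6}): φ is false.
  s5 (successors {s1, s4}): φ is false.
  s6 (successors {s1, s2, s3, s4}): φ is false.
Detail at s0 (counterexample):
  At s0: \Diamond \Box r requires \Box r at some successor in {s0, s3, s4}.
    At s0: \Box r is false.
    At s3: \Box r is false.
    At s4: \Box r is false.
  So \Diamond \Box r is false at s0.

No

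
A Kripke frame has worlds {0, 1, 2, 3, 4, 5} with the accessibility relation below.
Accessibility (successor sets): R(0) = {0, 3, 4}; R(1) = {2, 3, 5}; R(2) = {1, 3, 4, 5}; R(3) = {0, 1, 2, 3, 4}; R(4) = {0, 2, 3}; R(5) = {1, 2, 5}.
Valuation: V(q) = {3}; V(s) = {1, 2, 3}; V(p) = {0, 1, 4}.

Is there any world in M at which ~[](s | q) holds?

Yes

Recall that []ψ holds at a world iff ψ holds at every accessible world, and <>ψ holds iff ψ holds at some accessible world.
Let φ = ~[](s | q). Evaluate φ at each world:
  0 (successors {0, 3, 4}): φ is true.
  1 (successors {2, 3, 5}): φ is true.
  2 (successors {1, 3, 4, 5}): φ is true.
  3 (successors {0, 1, 2, 3, 4}): φ is true.
  4 (successors {0, 2, 3}): φ is true.
  5 (successors {1, 2, 5}): φ is true.
Detail at 0 (witness):
  At 0: [](s | q) is false, so ~[](s | q) is true.
    At 0: [](s | q) requires s | q at every successor {0, 3, 4}.
      s | q fails at 0, so [](s | q) is false at 0.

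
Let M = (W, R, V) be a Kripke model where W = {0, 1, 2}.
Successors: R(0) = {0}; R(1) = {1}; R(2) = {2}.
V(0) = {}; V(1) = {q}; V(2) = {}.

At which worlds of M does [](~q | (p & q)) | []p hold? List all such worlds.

0, 2

Let φ = [](~q | (p & q)) | []p. Evaluate φ at each world:
  0 (successors {0}): φ is true.
  1 (successors {1}): φ is false.
  2 (successors {2}): φ is true.
For instance, at 2:
  At 2: [](~q | (p & q)) is true, []p is false, so [](~q | (p & q)) | []p is true.
    At 2: [](~q | (p & q)) requires ~q | (p & q) at every successor {2}.
      At 2: ~q | (p & q) is true.
    So [](~q | (p & q)) is true at 2.
    At 2: []p requires p at every successor {2}.
      p fails at 2, so []p is false at 2.
Satisfying worlds: {0, 2}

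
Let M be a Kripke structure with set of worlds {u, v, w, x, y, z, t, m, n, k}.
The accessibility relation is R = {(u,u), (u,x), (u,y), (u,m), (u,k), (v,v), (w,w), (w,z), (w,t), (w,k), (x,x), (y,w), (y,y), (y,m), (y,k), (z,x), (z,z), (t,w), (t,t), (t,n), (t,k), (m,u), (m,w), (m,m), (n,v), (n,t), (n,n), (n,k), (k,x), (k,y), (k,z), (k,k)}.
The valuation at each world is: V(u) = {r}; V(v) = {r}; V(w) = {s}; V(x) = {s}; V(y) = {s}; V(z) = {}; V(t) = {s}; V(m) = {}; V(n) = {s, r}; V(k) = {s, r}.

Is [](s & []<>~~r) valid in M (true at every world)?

No

Let φ = [](s & []<>~~r). Evaluate φ at each world:
  u (successors {u, x, y, m, k}): φ is false.
  v (successors {v}): φ is false.
  w (successors {w, z, t, k}): φ is false.
  x (successors {x}): φ is false.
  y (successors {w, y, m, k}): φ is false.
  z (successors {x, z}): φ is false.
  t (successors {w, t, n, k}): φ is false.
  m (successors {u, w, m}): φ is false.
  n (successors {v, t, n, k}): φ is false.
  k (successors {x, y, z, k}): φ is false.
Detail at u (counterexample):
  At u: [](s & []<>~~r) requires s & []<>~~r at every successor {u, x, y, m, k}.
    s & []<>~~r fails at u, so [](s & []<>~~r) is false at u.
      At u: s is false, []<>~~r is false, so s & []<>~~r is false.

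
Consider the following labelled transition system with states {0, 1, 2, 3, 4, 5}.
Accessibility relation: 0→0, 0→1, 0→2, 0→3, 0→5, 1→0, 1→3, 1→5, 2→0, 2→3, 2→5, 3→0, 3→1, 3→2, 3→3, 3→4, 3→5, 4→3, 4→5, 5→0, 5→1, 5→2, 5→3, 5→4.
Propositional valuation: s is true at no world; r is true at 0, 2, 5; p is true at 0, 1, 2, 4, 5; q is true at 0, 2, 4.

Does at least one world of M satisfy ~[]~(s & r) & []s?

No

Let φ = ~[]~(s & r) & []s. Evaluate φ at each world:
  0 (successors {0, 1, 2, 3, 5}): φ is false.
  1 (successors {0, 3, 5}): φ is false.
  2 (successors {0, 3, 5}): φ is false.
  3 (successors {0, 1, 2, 3, 4, 5}): φ is false.
  4 (successors {3, 5}): φ is false.
  5 (successors {0, 1, 2, 3, 4}): φ is false.
For instance, at 5:
  At 5: ~[]~(s & r) is false, []s is false, so ~[]~(s & r) & []s is false.
    At 5: []~(s & r) is true, so ~[]~(s & r) is false.
      At 5: []~(s & r) requires ~(s & r) at every successor {0, 1, 2, 3, 4}.
        At 0: ~(s & r) is true.
        At 1: ~(s & r) is true.
        At 2: ~(s & r) is true.
        At 3: ~(s & r) is true.
        At 4: ~(s & r) is true.
      So []~(s & r) is true at 5.
    At 5: []s requires s at every successor {0, 1, 2, 3, 4}.
      s fails at 0, so []s is false at 5.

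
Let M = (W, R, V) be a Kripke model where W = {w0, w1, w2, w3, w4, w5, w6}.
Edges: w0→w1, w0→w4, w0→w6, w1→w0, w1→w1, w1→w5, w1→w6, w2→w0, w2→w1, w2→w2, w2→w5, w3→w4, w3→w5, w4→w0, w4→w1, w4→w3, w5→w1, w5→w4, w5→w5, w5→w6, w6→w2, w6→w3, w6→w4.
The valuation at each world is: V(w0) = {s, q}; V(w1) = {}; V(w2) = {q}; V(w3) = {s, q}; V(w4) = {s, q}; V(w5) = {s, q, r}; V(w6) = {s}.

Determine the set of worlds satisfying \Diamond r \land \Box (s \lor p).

Let φ = \Diamond r \land \Box (s \lor p). Evaluate φ at each world:
  w0 (successors {w1, w4, w6}): φ is false.
  w1 (successors {w0, w1, w5, w6}): φ is false.
  w2 (successors {w0, w1, w2, w5}): φ is false.
  w3 (successors {w4, w5}): φ is true.
  w4 (successors {w0, w1, w3}): φ is false.
  w5 (successors {w1, w4, w5, w6}): φ is false.
  w6 (successors {w2, w3, w4}): φ is false.
For instance, at w3:
  At w3: \Diamond r is true, \Box (s \lor p) is true, so \Diamond r \land \Box (s \lor p) is true.
    At w3: \Diamond r requires r at some successor in {w4, w5}.
      r holds at w5, so \Diamond r is true at w3.
    At w3: \Box (s \lor p) requires s \lor p at every successor {w4, w5}.
      At w4: s \lor p is true.
      At w5: s \lor p is true.
    So \Box (s \lor p) is true at w3.
Satisfying worlds: {w3}

w3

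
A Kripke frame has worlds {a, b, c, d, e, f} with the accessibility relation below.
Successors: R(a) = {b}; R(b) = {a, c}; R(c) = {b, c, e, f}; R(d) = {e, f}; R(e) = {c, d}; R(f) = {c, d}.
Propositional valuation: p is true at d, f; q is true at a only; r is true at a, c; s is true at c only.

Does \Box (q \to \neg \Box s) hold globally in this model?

Yes

Recall that \Box ψ holds at a world iff ψ holds at every accessible world, and \Diamond ψ holds iff ψ holds at some accessible world.
Let φ = \Box (q \to \neg \Box s). Evaluate φ at each world:
  a (successors {b}): φ is true.
  b (successors {a, c}): φ is true.
  c (successors {b, c, e, f}): φ is true.
  d (successors {e, f}): φ is true.
  e (successors {c, d}): φ is true.
  f (successors {c, d}): φ is true.
For instance, at f:
  At f: \Box (q \to \neg \Box s) requires q \to \neg \Box s at every successor {c, d}.
      At c: q is false, \neg \Box s is true, so q \to \neg \Box s is true.
      At d: q is false, \neg \Box s is true, so q \to \neg \Box s is true.
  So \Box (q \to \neg \Box s) is true at f.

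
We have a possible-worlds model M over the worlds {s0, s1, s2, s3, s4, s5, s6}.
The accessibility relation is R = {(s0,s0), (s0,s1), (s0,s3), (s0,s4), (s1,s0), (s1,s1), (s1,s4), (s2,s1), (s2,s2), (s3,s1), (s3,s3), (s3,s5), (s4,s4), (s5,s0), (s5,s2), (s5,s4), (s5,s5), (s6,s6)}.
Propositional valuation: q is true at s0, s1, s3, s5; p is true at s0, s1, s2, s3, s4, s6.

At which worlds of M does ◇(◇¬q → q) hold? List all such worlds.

Recall that ◇ψ holds at a world iff ψ holds at some accessible world.
Let φ = ◇(◇¬q → q). Evaluate φ at each world:
  s0 (successors {s0, s1, s3, s4}): φ is true.
  s1 (successors {s0, s1, s4}): φ is true.
  s2 (successors {s1, s2}): φ is true.
  s3 (successors {s1, s3, s5}): φ is true.
  s4 (successors {s4}): φ is false.
  s5 (successors {s0, s2, s4, s5}): φ is true.
  s6 (successors {s6}): φ is false.
For instance, at s6:
  At s6: ◇(◇¬q → q) requires ◇¬q → q at some successor in {s6}.
    At s6: ◇¬q → q is false.
  So ◇(◇¬q → q) is false at s6.
Satisfying worlds: {s0, s1, s2, s3, s5}

s0, s1, s2, s3, s5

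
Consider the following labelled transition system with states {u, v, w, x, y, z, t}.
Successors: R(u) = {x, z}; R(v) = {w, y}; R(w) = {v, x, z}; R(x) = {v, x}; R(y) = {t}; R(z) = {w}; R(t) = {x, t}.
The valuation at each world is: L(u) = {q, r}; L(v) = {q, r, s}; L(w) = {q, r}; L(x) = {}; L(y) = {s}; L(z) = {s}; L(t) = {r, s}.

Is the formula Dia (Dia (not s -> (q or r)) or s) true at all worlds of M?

Recall that Dia ψ holds at a world iff ψ holds at some accessible world.
Let φ = Dia (Dia (not s -> (q or r)) or s). Evaluate φ at each world:
  u (successors {x, z}): φ is true.
  v (successors {w, y}): φ is true.
  w (successors {v, x, z}): φ is true.
  x (successors {v, x}): φ is true.
  y (successors {t}): φ is true.
  z (successors {w}): φ is true.
  t (successors {x, t}): φ is true.
For instance, at v:
  At v: Dia (Dia (not s -> (q or r)) or s) requires Dia (not s -> (q or r)) or s at some successor in {w, y}.
    Dia (not s -> (q or r)) or s holds at w, so Dia (Dia (not s -> (q or r)) or s) is true at v.
      At w: Dia (not s -> (q or r)) is true, s is false, so Dia (not s -> (q or r)) or s is true.

Yes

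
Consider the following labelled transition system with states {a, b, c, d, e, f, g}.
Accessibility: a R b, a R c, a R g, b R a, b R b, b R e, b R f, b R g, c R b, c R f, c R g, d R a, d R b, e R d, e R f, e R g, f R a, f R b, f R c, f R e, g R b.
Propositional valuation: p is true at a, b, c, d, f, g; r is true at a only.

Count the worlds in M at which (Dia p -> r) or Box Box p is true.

1

Let φ = (Dia p -> r) or Box Box p. Evaluate φ at each world:
  a (successors {b, c, g}): φ is true.
  b (successors {a, b, e, f, g}): φ is false.
  c (successors {b, f, g}): φ is false.
  d (successors {a, b}): φ is false.
  e (successors {d, f, g}): φ is false.
  f (successors {a, b, c, e}): φ is false.
  g (successors {b}): φ is false.
For instance, at d:
  At d: Dia p -> r is false, Box Box p is false, so (Dia p -> r) or Box Box p is false.
    At d: Dia p is true, r is false, so Dia p -> r is false.
      At d: Dia p requires p at some successor in {a, b}.
        p holds at a, so Dia p is true at d.
    At d: Box Box p requires Box p at every successor {a, b}.
      Box p fails at b, so Box Box p is false at d.
Satisfying worlds: {a}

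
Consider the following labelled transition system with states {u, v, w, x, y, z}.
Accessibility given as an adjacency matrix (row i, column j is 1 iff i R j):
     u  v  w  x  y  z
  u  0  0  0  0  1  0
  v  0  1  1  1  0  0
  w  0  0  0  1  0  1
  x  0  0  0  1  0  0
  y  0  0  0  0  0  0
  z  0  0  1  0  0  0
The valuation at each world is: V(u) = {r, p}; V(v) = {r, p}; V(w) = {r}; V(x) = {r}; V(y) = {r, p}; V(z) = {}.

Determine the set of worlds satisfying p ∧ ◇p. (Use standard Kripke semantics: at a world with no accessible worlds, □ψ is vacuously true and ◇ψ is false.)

u, v

Let φ = p ∧ ◇p. Evaluate φ at each world:
  u (successors {y}): φ is true.
  v (successors {v, w, x}): φ is true.
  w (successors {x, z}): φ is false.
  x (successors {x}): φ is false.
  y (successors ∅): φ is false.
  z (successors {w}): φ is false.
For instance, at x:
  At x: p is false, ◇p is false, so p ∧ ◇p is false.
    At x: ◇p requires p at some successor in {x}.
      At x: p is false.
    So ◇p is false at x.
Satisfying worlds: {u, v}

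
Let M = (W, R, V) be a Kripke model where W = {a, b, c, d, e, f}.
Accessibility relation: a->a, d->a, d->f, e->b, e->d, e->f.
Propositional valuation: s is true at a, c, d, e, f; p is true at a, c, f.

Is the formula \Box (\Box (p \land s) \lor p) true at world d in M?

At d: \Box (\Box (p \land s) \lor p) requires \Box (p \land s) \lor p at every successor {a, f}.
    At a: \Box (p \land s) is true, p is true, so \Box (p \land s) \lor p is true.
      At a: \Box (p \land s) requires p \land s at every successor {a}.
        At a: p \land s is true.
      So \Box (p \land s) is true at a.
    At f: \Box (p \land s) is true, p is true, so \Box (p \land s) \lor p is true.
      At f: no accessible worlds, so \Box (p \land s) holds vacuously.
So \Box (\Box (p \land s) \lor p) is true at d.

Yes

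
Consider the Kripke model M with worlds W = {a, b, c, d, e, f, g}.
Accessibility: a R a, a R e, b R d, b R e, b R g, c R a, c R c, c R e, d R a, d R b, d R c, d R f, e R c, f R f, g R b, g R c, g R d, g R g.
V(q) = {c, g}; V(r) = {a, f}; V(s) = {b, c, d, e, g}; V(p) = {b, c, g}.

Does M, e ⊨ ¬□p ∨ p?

At e: ¬□p is false, p is false, so ¬□p ∨ p is false.
  At e: □p is true, so ¬□p is false.
    At e: □p requires p at every successor {c}.
      At c: p is true.
    So □p is true at e.

No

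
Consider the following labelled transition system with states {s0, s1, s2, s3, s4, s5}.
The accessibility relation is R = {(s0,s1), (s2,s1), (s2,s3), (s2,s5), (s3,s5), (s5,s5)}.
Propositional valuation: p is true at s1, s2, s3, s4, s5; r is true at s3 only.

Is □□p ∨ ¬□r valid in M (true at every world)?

Let φ = □□p ∨ ¬□r. Evaluate φ at each world:
  s0 (successors {s1}): φ is true.
  s1 (successors ∅): φ is true.
  s2 (successors {s1, s3, s5}): φ is true.
  s3 (successors {s5}): φ is true.
  s4 (successors ∅): φ is true.
  s5 (successors {s5}): φ is true.
For instance, at s5:
  At s5: □□p is true, ¬□r is true, so □□p ∨ ¬□r is true.
    At s5: □□p requires □p at every successor {s5}.
      At s5: □p is true.
    So □□p is true at s5.
    At s5: □r is false, so ¬□r is true.
      At s5: □r requires r at every successor {s5}.
        r fails at s5, so □r is false at s5.

Yes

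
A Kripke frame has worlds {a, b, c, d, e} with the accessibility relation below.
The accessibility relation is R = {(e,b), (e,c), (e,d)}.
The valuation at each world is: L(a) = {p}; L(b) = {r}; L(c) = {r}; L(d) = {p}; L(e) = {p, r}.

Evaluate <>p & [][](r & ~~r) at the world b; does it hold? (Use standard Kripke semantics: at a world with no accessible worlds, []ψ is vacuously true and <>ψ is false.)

At b: <>p is false, [][](r & ~~r) is true, so <>p & [][](r & ~~r) is false.
  At b: no accessible worlds, so <>p is false.
  At b: no accessible worlds, so [][](r & ~~r) holds vacuously.

No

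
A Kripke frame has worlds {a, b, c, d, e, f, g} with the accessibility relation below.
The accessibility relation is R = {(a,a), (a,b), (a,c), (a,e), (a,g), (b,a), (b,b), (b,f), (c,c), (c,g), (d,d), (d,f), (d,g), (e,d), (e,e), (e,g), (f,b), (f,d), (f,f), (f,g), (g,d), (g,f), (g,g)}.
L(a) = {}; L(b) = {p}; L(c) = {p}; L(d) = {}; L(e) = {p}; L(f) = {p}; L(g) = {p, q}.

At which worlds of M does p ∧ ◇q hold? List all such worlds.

Let φ = p ∧ ◇q. Evaluate φ at each world:
  a (successors {a, b, c, e, g}): φ is false.
  b (successors {a, b, f}): φ is false.
  c (successors {c, g}): φ is true.
  d (successors {d, f, g}): φ is false.
  e (successors {d, e, g}): φ is true.
  f (successors {b, d, f, g}): φ is true.
  g (successors {d, f, g}): φ is true.
For instance, at b:
  At b: p is true, ◇q is false, so p ∧ ◇q is false.
    At b: ◇q requires q at some successor in {a, b, f}.
      At a: q is false.
      At b: q is false.
      At f: q is false.
    So ◇q is false at b.
Satisfying worlds: {c, e, f, g}

c, e, f, g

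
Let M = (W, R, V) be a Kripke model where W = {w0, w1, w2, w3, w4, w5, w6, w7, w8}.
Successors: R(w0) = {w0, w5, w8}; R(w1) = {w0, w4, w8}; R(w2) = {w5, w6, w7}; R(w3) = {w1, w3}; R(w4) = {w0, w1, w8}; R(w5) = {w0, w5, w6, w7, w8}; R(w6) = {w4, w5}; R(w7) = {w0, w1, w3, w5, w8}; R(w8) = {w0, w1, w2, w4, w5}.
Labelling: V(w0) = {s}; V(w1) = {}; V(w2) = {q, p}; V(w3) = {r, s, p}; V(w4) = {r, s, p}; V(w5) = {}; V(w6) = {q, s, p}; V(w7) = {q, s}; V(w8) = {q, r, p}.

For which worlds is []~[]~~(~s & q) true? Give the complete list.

Let φ = []~[]~~(~s & q). Evaluate φ at each world:
  w0 (successors {w0, w5, w8}): φ is true.
  w1 (successors {w0, w4, w8}): φ is true.
  w2 (successors {w5, w6, w7}): φ is true.
  w3 (successors {w1, w3}): φ is true.
  w4 (successors {w0, w1, w8}): φ is true.
  w5 (successors {w0, w5, w6, w7, w8}): φ is true.
  w6 (successors {w4, w5}): φ is true.
  w7 (successors {w0, w1, w3, w5, w8}): φ is true.
  w8 (successors {w0, w1, w2, w4, w5}): φ is true.
For instance, at w2:
  At w2: []~[]~~(~s & q) requires ~[]~~(~s & q) at every successor {w5, w6, w7}.
      At w5: []~~(~s & q) is false, so ~[]~~(~s & q) is true.
      At w6: []~~(~s & q) is false, so ~[]~~(~s & q) is true.
      At w7: []~~(~s & q) is false, so ~[]~~(~s & q) is true.
  So []~[]~~(~s & q) is true at w2.
Satisfying worlds: {w0, w1, w2, w3, w4, w5, w6, w7, w8}

w0, w1, w2, w3, w4, w5, w6, w7, w8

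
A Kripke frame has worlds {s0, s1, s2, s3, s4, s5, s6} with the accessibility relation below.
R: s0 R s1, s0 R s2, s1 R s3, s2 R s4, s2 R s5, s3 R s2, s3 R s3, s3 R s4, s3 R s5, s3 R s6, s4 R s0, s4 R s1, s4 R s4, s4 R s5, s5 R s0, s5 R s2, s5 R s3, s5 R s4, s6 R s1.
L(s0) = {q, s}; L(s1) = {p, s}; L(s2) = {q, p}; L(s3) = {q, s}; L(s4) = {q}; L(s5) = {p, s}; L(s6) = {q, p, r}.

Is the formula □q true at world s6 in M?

No

At s6: □q requires q at every successor {s1}.
  q fails at s1, so □q is false at s6.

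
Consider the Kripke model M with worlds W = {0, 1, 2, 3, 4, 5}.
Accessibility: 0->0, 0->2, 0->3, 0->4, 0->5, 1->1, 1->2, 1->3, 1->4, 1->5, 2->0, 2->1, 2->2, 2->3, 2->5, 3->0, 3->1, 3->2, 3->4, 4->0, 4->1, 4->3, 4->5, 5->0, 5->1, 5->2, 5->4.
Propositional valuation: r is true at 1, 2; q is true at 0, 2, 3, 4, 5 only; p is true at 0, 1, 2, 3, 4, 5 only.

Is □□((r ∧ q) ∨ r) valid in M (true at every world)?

Recall that □ψ holds at a world iff ψ holds at every accessible world, and ◇ψ holds iff ψ holds at some accessible world.
Let φ = □□((r ∧ q) ∨ r). Evaluate φ at each world:
  0 (successors {0, 2, 3, 4, 5}): φ is false.
  1 (successors {1, 2, 3, 4, 5}): φ is false.
  2 (successors {0, 1, 2, 3, 5}): φ is false.
  3 (successors {0, 1, 2, 4}): φ is false.
  4 (successors {0, 1, 3, 5}): φ is false.
  5 (successors {0, 1, 2, 4}): φ is false.
Detail at 0 (counterexample):
  At 0: □□((r ∧ q) ∨ r) requires □((r ∧ q) ∨ r) at every successor {0, 2, 3, 4, 5}.
    □((r ∧ q) ∨ r) fails at 0, so □□((r ∧ q) ∨ r) is false at 0.
      At 0: □((r ∧ q) ∨ r) requires (r ∧ q) ∨ r at every successor {0, 2, 3, 4, 5}.
        (r ∧ q) ∨ r fails at 0, so □((r ∧ q) ∨ r) is false at 0.

No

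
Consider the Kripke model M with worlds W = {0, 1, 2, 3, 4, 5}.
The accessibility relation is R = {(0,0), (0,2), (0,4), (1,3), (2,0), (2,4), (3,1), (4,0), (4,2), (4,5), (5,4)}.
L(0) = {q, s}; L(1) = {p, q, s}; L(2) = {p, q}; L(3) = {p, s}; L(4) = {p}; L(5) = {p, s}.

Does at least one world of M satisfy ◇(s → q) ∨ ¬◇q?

Let φ = ◇(s → q) ∨ ¬◇q. Evaluate φ at each world:
  0 (successors {0, 2, 4}): φ is true.
  1 (successors {3}): φ is true.
  2 (successors {0, 4}): φ is true.
  3 (successors {1}): φ is true.
  4 (successors {0, 2, 5}): φ is true.
  5 (successors {4}): φ is true.
Detail at 0 (witness):
  At 0: ◇(s → q) is true, ¬◇q is false, so ◇(s → q) ∨ ¬◇q is true.
    At 0: ◇(s → q) requires s → q at some successor in {0, 2, 4}.
      s → q holds at 0, so ◇(s → q) is true at 0.
    At 0: ◇q is true, so ¬◇q is false.
      At 0: ◇q requires q at some successor in {0, 2, 4}.
        q holds at 0, so ◇q is true at 0.

Yes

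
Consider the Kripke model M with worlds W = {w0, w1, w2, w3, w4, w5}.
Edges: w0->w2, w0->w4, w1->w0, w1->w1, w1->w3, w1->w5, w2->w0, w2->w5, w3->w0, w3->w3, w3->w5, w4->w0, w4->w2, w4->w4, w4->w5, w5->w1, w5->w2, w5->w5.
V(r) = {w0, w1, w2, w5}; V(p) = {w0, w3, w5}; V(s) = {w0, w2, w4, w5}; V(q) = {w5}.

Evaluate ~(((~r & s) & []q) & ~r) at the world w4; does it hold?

Yes

At w4: ((~r & s) & []q) & ~r is false, so ~(((~r & s) & []q) & ~r) is true.
  At w4: (~r & s) & []q is false, ~r is true, so ((~r & s) & []q) & ~r is false.
    At w4: ~r & s is true, []q is false, so (~r & s) & []q is false.
      At w4: []q requires q at every successor {w0, w2, w4, w5}.
        q fails at w0, so []q is false at w4.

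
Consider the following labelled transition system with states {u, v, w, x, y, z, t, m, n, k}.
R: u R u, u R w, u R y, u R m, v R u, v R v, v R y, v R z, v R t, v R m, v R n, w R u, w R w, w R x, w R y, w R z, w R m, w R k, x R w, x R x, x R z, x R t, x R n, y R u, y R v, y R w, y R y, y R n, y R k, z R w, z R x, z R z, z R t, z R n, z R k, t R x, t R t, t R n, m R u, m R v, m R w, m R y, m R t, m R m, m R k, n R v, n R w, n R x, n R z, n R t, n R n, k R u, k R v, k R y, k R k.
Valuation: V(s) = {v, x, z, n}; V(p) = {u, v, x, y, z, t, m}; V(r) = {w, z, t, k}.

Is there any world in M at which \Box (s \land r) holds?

No

Let φ = \Box (s \land r). Evaluate φ at each world:
  u (successors {u, w, y, m}): φ is false.
  v (successors {u, v, y, z, t, m, n}): φ is false.
  w (successors {u, w, x, y, z, m, k}): φ is false.
  x (successors {w, x, z, t, n}): φ is false.
  y (successors {u, v, w, y, n, k}): φ is false.
  z (successors {w, x, z, t, n, k}): φ is false.
  t (successors {x, t, n}): φ is false.
  m (successors {u, v, w, y, t, m, k}): φ is false.
  n (successors {v, w, x, z, t, n}): φ is false.
  k (successors {u, v, y, k}): φ is false.
For instance, at y:
  At y: \Box (s \land r) requires s \land r at every successor {u, v, w, y, n, k}.
    s \land r fails at u, so \Box (s \land r) is false at y.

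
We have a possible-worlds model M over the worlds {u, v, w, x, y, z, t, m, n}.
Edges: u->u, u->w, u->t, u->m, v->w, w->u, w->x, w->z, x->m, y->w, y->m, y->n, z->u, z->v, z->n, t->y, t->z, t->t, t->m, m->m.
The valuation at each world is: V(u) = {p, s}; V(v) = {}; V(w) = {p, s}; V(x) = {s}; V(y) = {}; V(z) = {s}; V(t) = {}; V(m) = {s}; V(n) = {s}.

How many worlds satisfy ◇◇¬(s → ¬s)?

Let φ = ◇◇¬(s → ¬s). Evaluate φ at each world:
  u (successors {u, w, t, m}): φ is true.
  v (successors {w}): φ is true.
  w (successors {u, x, z}): φ is true.
  x (successors {m}): φ is true.
  y (successors {w, m, n}): φ is true.
  z (successors {u, v, n}): φ is true.
  t (successors {y, z, t, m}): φ is true.
  m (successors {m}): φ is true.
  n (successors ∅): φ is false.
For instance, at w:
  At w: ◇◇¬(s → ¬s) requires ◇¬(s → ¬s) at some successor in {u, x, z}.
    ◇¬(s → ¬s) holds at u, so ◇◇¬(s → ¬s) is true at w.
      At u: ◇¬(s → ¬s) requires ¬(s → ¬s) at some successor in {u, w, t, m}.
        ¬(s → ¬s) holds at u, so ◇¬(s → ¬s) is true at u.
Satisfying worlds: {u, v, w, x, y, z, t, m}

8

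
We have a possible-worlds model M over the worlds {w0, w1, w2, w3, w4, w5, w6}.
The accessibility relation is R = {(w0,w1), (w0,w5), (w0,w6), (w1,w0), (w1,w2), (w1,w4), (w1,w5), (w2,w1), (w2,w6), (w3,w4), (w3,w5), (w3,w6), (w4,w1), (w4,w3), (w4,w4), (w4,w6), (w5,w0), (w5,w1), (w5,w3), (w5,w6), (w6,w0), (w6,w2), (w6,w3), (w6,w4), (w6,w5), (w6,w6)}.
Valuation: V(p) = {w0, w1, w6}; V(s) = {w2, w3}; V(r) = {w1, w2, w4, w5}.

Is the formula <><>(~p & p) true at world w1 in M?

No

Recall that <>ψ holds at a world iff ψ holds at some accessible world.
At w1: <><>(~p & p) requires <>(~p & p) at some successor in {w0, w2, w4, w5}.
  At w0: <>(~p & p) is false.
  At w2: <>(~p & p) is false.
  At w4: <>(~p & p) is false.
  At w5: <>(~p & p) is false.
So <><>(~p & p) is false at w1.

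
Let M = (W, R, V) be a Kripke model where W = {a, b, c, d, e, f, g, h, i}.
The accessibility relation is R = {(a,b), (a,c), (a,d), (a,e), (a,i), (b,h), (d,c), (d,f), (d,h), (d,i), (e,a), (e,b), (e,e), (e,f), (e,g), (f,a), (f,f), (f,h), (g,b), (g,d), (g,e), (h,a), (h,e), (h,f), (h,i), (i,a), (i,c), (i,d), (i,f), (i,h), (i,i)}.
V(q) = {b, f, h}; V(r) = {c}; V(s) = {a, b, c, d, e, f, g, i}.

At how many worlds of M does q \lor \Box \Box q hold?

Let φ = q \lor \Box \Box q. Evaluate φ at each world:
  a (successors {b, c, d, e, i}): φ is false.
  b (successors {h}): φ is true.
  c (successors ∅): φ is true.
  d (successors {c, f, h, i}): φ is false.
  e (successors {a, b, e, f, g}): φ is false.
  f (successors {a, f, h}): φ is true.
  g (successors {b, d, e}): φ is false.
  h (successors {a, e, f, i}): φ is true.
  i (successors {a, c, d, f, h, i}): φ is false.
For instance, at h:
  At h: q is true, \Box \Box q is false, so q \lor \Box \Box q is true.
    At h: \Box \Box q requires \Box q at every successor {a, e, f, i}.
      \Box q fails at a, so \Box \Box q is false at h.
Satisfying worlds: {b, c, f, h}

4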